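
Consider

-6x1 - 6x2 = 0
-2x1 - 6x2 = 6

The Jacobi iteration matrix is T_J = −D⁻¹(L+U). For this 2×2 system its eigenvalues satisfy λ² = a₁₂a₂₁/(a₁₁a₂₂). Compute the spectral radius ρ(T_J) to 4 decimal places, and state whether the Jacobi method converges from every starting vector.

0.5774

a₁₂a₂₁/(a₁₁a₂₂) = (-6)·(-2) / ((-6)·(-6)) = 0.333333
ρ = √|0.333333| = √0.333333 = 0.5774
ρ < 1, so Jacobi converges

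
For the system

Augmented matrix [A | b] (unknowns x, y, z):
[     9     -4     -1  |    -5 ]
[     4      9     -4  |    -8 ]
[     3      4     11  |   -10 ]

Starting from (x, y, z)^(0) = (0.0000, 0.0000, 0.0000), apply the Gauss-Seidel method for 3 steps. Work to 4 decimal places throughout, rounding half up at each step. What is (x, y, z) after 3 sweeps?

(-0.9211, -0.6579, -0.4186)

Iteration 1:
  x = (-5 - (-4)·0.0000 - (-1)·0.0000) / (9) = -0.5556
  y = (-8 - (4)·-0.5556 - (-4)·0.0000) / (9) = -0.6420
  z = (-10 - (3)·-0.5556 - (4)·-0.6420) / (11) = -0.5241
Iteration 2:
  x = (-5 - (-4)·-0.6420 - (-1)·-0.5241) / (9) = -0.8991
  y = (-8 - (4)·-0.8991 - (-4)·-0.5241) / (9) = -0.7222
  z = (-10 - (3)·-0.8991 - (4)·-0.7222) / (11) = -0.4013
Iteration 3:
  x = (-5 - (-4)·-0.7222 - (-1)·-0.4013) / (9) = -0.9211
  y = (-8 - (4)·-0.9211 - (-4)·-0.4013) / (9) = -0.6579
  z = (-10 - (3)·-0.9211 - (4)·-0.6579) / (11) = -0.4186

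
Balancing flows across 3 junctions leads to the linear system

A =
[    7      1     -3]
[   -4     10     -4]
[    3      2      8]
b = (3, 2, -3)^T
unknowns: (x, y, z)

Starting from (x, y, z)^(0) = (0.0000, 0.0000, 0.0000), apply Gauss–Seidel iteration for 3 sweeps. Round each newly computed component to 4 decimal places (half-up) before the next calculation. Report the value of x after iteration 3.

Iteration 1:
  x = (3 - (1)·0.0000 - (-3)·0.0000) / (7) = 0.4286
  y = (2 - (-4)·0.4286 - (-4)·0.0000) / (10) = 0.3714
  z = (-3 - (3)·0.4286 - (2)·0.3714) / (8) = -0.6286
Iteration 2:
  x = (3 - (1)·0.3714 - (-3)·-0.6286) / (7) = 0.1061
  y = (2 - (-4)·0.1061 - (-4)·-0.6286) / (10) = -0.0090
  z = (-3 - (3)·0.1061 - (2)·-0.0090) / (8) = -0.4125
Iteration 3:
  x = (3 - (1)·-0.0090 - (-3)·-0.4125) / (7) = 0.2531
  y = (2 - (-4)·0.2531 - (-4)·-0.4125) / (10) = 0.1362
  z = (-3 - (3)·0.2531 - (2)·0.1362) / (8) = -0.5040

0.2531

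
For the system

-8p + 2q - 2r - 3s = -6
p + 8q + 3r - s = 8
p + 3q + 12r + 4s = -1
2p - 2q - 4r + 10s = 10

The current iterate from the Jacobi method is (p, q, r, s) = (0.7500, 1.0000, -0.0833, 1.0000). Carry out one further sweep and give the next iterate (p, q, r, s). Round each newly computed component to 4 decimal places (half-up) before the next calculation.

One sweep:
  p = (-6 - (2)·1.0000 - (-2)·-0.0833 - (-3)·1.0000) / (-8) = 0.6458
  q = (8 - (1)·0.7500 - (3)·-0.0833 - (-1)·1.0000) / (8) = 1.0625
  r = (-1 - (1)·0.7500 - (3)·1.0000 - (4)·1.0000) / (12) = -0.7292
  s = (10 - (2)·0.7500 - (-2)·1.0000 - (-4)·-0.0833) / (10) = 1.0167

(0.6458, 1.0625, -0.7292, 1.0167)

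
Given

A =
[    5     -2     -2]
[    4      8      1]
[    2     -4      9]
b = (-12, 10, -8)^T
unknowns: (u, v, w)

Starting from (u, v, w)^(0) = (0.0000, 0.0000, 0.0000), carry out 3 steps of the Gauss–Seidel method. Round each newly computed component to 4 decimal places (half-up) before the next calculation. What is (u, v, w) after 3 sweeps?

(-1.6606, 2.0645, 0.3977)

Iteration 1:
  u = (-12 - (-2)·0.0000 - (-2)·0.0000) / (5) = -2.4000
  v = (10 - (4)·-2.4000 - (1)·0.0000) / (8) = 2.4500
  w = (-8 - (2)·-2.4000 - (-4)·2.4500) / (9) = 0.7333
Iteration 2:
  u = (-12 - (-2)·2.4500 - (-2)·0.7333) / (5) = -1.1267
  v = (10 - (4)·-1.1267 - (1)·0.7333) / (8) = 1.7217
  w = (-8 - (2)·-1.1267 - (-4)·1.7217) / (9) = 0.1267
Iteration 3:
  u = (-12 - (-2)·1.7217 - (-2)·0.1267) / (5) = -1.6606
  v = (10 - (4)·-1.6606 - (1)·0.1267) / (8) = 2.0645
  w = (-8 - (2)·-1.6606 - (-4)·2.0645) / (9) = 0.3977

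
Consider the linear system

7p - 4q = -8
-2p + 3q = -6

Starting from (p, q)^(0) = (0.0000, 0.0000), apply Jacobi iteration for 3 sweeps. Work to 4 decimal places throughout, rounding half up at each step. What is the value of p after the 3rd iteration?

-2.7211

Iteration 1:
  p = (-8 - (-4)·0.0000) / (7) = -1.1429
  q = (-6 - (-2)·0.0000) / (3) = -2.0000
Iteration 2:
  p = (-8 - (-4)·-2.0000) / (7) = -2.2857
  q = (-6 - (-2)·-1.1429) / (3) = -2.7619
Iteration 3:
  p = (-8 - (-4)·-2.7619) / (7) = -2.7211
  q = (-6 - (-2)·-2.2857) / (3) = -3.5238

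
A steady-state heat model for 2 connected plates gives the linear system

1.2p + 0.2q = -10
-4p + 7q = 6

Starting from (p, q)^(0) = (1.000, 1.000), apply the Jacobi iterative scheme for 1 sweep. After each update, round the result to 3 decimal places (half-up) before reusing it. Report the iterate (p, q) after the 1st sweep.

(-8.500, 1.429)

Iteration 1:
  p = (-10 - (0.2)·1.000) / (1.2) = -8.500
  q = (6 - (-4)·1.000) / (7) = 1.429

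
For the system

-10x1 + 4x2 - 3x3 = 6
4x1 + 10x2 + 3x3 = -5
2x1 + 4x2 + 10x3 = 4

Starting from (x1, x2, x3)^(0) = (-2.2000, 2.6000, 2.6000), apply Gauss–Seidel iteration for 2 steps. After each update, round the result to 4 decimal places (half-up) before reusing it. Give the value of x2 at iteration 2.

-0.2436

Iteration 1:
  x1 = (6 - (4)·2.6000 - (-3)·2.6000) / (-10) = -0.3400
  x2 = (-5 - (4)·-0.3400 - (3)·2.6000) / (10) = -1.1440
  x3 = (4 - (2)·-0.3400 - (4)·-1.1440) / (10) = 0.9256
Iteration 2:
  x1 = (6 - (4)·-1.1440 - (-3)·0.9256) / (-10) = -1.3353
  x2 = (-5 - (4)·-1.3353 - (3)·0.9256) / (10) = -0.2436
  x3 = (4 - (2)·-1.3353 - (4)·-0.2436) / (10) = 0.7645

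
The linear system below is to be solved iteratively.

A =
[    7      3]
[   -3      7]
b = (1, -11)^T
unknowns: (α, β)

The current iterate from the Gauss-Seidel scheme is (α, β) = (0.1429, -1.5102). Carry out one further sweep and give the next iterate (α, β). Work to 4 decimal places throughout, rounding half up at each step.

(0.7901, -1.2328)

One sweep:
  α = (1 - (3)·-1.5102) / (7) = 0.7901
  β = (-11 - (-3)·0.7901) / (7) = -1.2328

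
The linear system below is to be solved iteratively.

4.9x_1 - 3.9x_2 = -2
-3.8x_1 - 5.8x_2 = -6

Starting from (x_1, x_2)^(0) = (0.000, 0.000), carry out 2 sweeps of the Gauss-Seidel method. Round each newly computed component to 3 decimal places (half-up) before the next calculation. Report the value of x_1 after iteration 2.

Iteration 1:
  x_1 = (-2 - (-3.9)·0.000) / (4.9) = -0.408
  x_2 = (-6 - (-3.8)·-0.408) / (-5.8) = 1.302
Iteration 2:
  x_1 = (-2 - (-3.9)·1.302) / (4.9) = 0.628
  x_2 = (-6 - (-3.8)·0.628) / (-5.8) = 0.623

0.628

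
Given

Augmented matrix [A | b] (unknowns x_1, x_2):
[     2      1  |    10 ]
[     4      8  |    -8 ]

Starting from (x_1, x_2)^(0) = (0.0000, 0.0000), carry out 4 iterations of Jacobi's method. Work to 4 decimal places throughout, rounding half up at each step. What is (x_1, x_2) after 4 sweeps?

(6.8750, -4.3750)

Iteration 1:
  x_1 = (10 - (1)·0.0000) / (2) = 5.0000
  x_2 = (-8 - (4)·0.0000) / (8) = -1.0000
Iteration 2:
  x_1 = (10 - (1)·-1.0000) / (2) = 5.5000
  x_2 = (-8 - (4)·5.0000) / (8) = -3.5000
Iteration 3:
  x_1 = (10 - (1)·-3.5000) / (2) = 6.7500
  x_2 = (-8 - (4)·5.5000) / (8) = -3.7500
Iteration 4:
  x_1 = (10 - (1)·-3.7500) / (2) = 6.8750
  x_2 = (-8 - (4)·6.7500) / (8) = -4.3750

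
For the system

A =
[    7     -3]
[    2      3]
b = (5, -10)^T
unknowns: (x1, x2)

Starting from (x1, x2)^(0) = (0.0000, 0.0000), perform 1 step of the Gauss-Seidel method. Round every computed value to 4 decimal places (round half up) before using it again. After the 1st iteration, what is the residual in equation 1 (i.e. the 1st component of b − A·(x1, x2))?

Iteration 1:
  x1 = (5 - (-3)·0.0000) / (7) = 0.7143
  x2 = (-10 - (2)·0.7143) / (3) = -3.8095
Residual b − A·x = (-11.4286, -0.0001)

-11.4286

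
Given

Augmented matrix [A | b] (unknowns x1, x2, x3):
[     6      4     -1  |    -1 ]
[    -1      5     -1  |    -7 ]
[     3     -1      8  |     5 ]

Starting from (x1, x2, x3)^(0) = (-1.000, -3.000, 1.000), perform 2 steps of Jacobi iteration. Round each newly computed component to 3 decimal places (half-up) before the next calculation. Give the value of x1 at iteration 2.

0.871

Iteration 1:
  x1 = (-1 - (4)·-3.000 - (-1)·1.000) / (6) = 2.000
  x2 = (-7 - (-1)·-1.000 - (-1)·1.000) / (5) = -1.400
  x3 = (5 - (3)·-1.000 - (-1)·-3.000) / (8) = 0.625
Iteration 2:
  x1 = (-1 - (4)·-1.400 - (-1)·0.625) / (6) = 0.871
  x2 = (-7 - (-1)·2.000 - (-1)·0.625) / (5) = -0.875
  x3 = (5 - (3)·2.000 - (-1)·-1.400) / (8) = -0.300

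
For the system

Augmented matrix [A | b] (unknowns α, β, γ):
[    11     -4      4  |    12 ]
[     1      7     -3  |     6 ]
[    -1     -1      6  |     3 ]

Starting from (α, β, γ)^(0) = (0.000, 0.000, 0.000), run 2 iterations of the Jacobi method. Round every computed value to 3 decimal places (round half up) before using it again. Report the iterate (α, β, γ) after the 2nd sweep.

(1.221, 0.916, 0.825)

Iteration 1:
  α = (12 - (-4)·0.000 - (4)·0.000) / (11) = 1.091
  β = (6 - (1)·0.000 - (-3)·0.000) / (7) = 0.857
  γ = (3 - (-1)·0.000 - (-1)·0.000) / (6) = 0.500
Iteration 2:
  α = (12 - (-4)·0.857 - (4)·0.500) / (11) = 1.221
  β = (6 - (1)·1.091 - (-3)·0.500) / (7) = 0.916
  γ = (3 - (-1)·1.091 - (-1)·0.857) / (6) = 0.825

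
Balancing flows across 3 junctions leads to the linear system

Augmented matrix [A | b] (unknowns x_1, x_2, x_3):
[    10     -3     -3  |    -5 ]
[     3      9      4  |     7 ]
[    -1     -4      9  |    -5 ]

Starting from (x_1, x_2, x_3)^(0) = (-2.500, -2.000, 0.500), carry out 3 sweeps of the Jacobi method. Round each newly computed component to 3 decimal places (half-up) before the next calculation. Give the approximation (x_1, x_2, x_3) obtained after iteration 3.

(0.045, 0.997, 0.204)

Iteration 1:
  x_1 = (-5 - (-3)·-2.000 - (-3)·0.500) / (10) = -0.950
  x_2 = (7 - (3)·-2.500 - (4)·0.500) / (9) = 1.389
  x_3 = (-5 - (-1)·-2.500 - (-4)·-2.000) / (9) = -1.722
Iteration 2:
  x_1 = (-5 - (-3)·1.389 - (-3)·-1.722) / (10) = -0.600
  x_2 = (7 - (3)·-0.950 - (4)·-1.722) / (9) = 1.860
  x_3 = (-5 - (-1)·-0.950 - (-4)·1.389) / (9) = -0.044
Iteration 3:
  x_1 = (-5 - (-3)·1.860 - (-3)·-0.044) / (10) = 0.045
  x_2 = (7 - (3)·-0.600 - (4)·-0.044) / (9) = 0.997
  x_3 = (-5 - (-1)·-0.600 - (-4)·1.860) / (9) = 0.204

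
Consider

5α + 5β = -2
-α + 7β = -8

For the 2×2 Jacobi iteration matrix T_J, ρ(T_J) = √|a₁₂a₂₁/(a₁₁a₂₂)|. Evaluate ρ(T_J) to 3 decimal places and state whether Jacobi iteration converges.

a₁₂a₂₁/(a₁₁a₂₂) = (5)·(-1) / ((5)·(7)) = -0.142857
ρ = √|-0.142857| = √0.142857 = 0.378
ρ < 1, so Jacobi converges

0.378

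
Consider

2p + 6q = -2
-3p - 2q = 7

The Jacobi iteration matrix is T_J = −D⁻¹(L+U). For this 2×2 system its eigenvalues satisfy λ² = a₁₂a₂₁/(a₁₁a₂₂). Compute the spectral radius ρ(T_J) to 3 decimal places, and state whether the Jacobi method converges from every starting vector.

a₁₂a₂₁/(a₁₁a₂₂) = (6)·(-3) / ((2)·(-2)) = 4.500000
ρ = √|4.500000| = √4.500000 = 2.121
ρ > 1, so Jacobi diverges

2.121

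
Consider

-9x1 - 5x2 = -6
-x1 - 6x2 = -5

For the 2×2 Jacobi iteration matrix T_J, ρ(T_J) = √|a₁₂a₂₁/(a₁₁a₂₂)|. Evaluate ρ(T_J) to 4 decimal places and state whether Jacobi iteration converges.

a₁₂a₂₁/(a₁₁a₂₂) = (-5)·(-1) / ((-9)·(-6)) = 0.092593
ρ = √|0.092593| = √0.092593 = 0.3043
ρ < 1, so Jacobi converges

0.3043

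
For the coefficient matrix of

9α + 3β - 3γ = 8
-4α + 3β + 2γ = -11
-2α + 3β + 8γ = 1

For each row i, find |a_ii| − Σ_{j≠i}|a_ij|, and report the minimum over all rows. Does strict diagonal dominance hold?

-3

row 1: |9| − (3+3) = 3
row 2: |3| − (4+2) = -3
row 3: |8| − (2+3) = 3
minimum over rows = -3 → not strictly diagonally dominant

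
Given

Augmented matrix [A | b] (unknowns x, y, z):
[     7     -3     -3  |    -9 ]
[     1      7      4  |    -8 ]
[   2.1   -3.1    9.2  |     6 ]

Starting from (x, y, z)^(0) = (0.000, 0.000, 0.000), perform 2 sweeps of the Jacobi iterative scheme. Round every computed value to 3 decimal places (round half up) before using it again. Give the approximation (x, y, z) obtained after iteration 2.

(-1.496, -1.332, 0.561)

Iteration 1:
  x = (-9 - (-3)·0.000 - (-3)·0.000) / (7) = -1.286
  y = (-8 - (1)·0.000 - (4)·0.000) / (7) = -1.143
  z = (6 - (2.1)·0.000 - (-3.1)·0.000) / (9.2) = 0.652
Iteration 2:
  x = (-9 - (-3)·-1.143 - (-3)·0.652) / (7) = -1.496
  y = (-8 - (1)·-1.286 - (4)·0.652) / (7) = -1.332
  z = (6 - (2.1)·-1.286 - (-3.1)·-1.143) / (9.2) = 0.561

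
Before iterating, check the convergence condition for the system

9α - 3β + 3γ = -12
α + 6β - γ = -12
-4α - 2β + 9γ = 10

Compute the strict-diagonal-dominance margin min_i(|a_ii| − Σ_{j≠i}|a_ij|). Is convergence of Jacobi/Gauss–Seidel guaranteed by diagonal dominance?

row 1: |9| − (3+3) = 3
row 2: |6| − (1+1) = 4
row 3: |9| − (4+2) = 3
minimum over rows = 3 → strictly diagonally dominant (convergence guaranteed)

3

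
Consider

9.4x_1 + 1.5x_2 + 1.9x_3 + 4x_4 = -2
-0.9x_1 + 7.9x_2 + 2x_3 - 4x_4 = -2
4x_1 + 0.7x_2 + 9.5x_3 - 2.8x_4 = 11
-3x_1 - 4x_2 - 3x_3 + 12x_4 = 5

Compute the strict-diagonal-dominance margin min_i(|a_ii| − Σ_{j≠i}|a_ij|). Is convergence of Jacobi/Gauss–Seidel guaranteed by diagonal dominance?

1

row 1: |9.4| − (1.5+1.9+4) = 2
row 2: |7.9| − (0.9+2+4) = 1
row 3: |9.5| − (4+0.7+2.8) = 2
row 4: |12| − (3+4+3) = 2
minimum over rows = 1 → strictly diagonally dominant (convergence guaranteed)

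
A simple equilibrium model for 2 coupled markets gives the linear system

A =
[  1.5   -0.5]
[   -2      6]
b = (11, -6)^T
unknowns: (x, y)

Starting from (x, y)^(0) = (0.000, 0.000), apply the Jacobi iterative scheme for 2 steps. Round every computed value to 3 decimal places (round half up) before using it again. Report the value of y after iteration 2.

1.444

Iteration 1:
  x = (11 - (-0.5)·0.000) / (1.5) = 7.333
  y = (-6 - (-2)·0.000) / (6) = -1.000
Iteration 2:
  x = (11 - (-0.5)·-1.000) / (1.5) = 7.000
  y = (-6 - (-2)·7.333) / (6) = 1.444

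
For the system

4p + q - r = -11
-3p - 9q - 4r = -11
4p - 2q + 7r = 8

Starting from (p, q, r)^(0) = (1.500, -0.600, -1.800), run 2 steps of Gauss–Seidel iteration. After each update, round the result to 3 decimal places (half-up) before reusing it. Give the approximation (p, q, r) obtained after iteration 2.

Iteration 1:
  p = (-11 - (1)·-0.600 - (-1)·-1.800) / (4) = -3.050
  q = (-11 - (-3)·-3.050 - (-4)·-1.800) / (-9) = 3.039
  r = (8 - (4)·-3.050 - (-2)·3.039) / (7) = 3.754
Iteration 2:
  p = (-11 - (1)·3.039 - (-1)·3.754) / (4) = -2.571
  q = (-11 - (-3)·-2.571 - (-4)·3.754) / (-9) = 0.411
  r = (8 - (4)·-2.571 - (-2)·0.411) / (7) = 2.729

(-2.571, 0.411, 2.729)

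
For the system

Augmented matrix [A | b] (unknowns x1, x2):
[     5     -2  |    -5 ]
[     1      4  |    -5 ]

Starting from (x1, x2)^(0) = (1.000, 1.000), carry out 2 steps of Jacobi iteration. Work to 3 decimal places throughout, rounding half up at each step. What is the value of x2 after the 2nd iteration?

-1.100

Iteration 1:
  x1 = (-5 - (-2)·1.000) / (5) = -0.600
  x2 = (-5 - (1)·1.000) / (4) = -1.500
Iteration 2:
  x1 = (-5 - (-2)·-1.500) / (5) = -1.600
  x2 = (-5 - (1)·-0.600) / (4) = -1.100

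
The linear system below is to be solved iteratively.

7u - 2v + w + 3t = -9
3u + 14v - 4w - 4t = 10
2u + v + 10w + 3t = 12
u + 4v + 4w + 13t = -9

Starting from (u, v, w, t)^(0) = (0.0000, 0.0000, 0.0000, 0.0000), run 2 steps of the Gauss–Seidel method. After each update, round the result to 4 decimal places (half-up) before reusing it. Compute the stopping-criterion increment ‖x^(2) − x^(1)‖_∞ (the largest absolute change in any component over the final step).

0.6527

Iteration 1:
  u = (-9 - (-2)·0.0000 - (1)·0.0000 - (3)·0.0000) / (7) = -1.2857
  v = (10 - (3)·-1.2857 - (-4)·0.0000 - (-4)·0.0000) / (14) = 0.9898
  w = (12 - (2)·-1.2857 - (1)·0.9898 - (3)·0.0000) / (10) = 1.3582
  t = (-9 - (1)·-1.2857 - (4)·0.9898 - (4)·1.3582) / (13) = -1.3159
Iteration 2:
  u = (-9 - (-2)·0.9898 - (1)·1.3582 - (3)·-1.3159) / (7) = -0.6330
  v = (10 - (3)·-0.6330 - (-4)·1.3582 - (-4)·-1.3159) / (14) = 0.8620
  w = (12 - (2)·-0.6330 - (1)·0.8620 - (3)·-1.3159) / (10) = 1.6352
  t = (-9 - (1)·-0.6330 - (4)·0.8620 - (4)·1.6352) / (13) = -1.4120
Change: (0.6527, -0.1278, 0.2770, -0.0961) → max |·| = 0.6527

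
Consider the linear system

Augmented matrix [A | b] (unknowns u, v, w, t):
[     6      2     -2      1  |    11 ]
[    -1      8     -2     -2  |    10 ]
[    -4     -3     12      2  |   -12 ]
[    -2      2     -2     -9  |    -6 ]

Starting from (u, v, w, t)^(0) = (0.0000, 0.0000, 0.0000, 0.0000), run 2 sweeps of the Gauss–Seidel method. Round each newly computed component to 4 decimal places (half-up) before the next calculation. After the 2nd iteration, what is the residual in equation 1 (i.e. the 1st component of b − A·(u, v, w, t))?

-0.9094

Iteration 1:
  u = (11 - (2)·0.0000 - (-2)·0.0000 - (1)·0.0000) / (6) = 1.8333
  v = (10 - (-1)·1.8333 - (-2)·0.0000 - (-2)·0.0000) / (8) = 1.4792
  w = (-12 - (-4)·1.8333 - (-3)·1.4792 - (2)·0.0000) / (12) = -0.0191
  t = (-6 - (-2)·1.8333 - (2)·1.4792 - (-2)·-0.0191) / (-9) = 0.5922
Iteration 2:
  u = (11 - (2)·1.4792 - (-2)·-0.0191 - (1)·0.5922) / (6) = 1.2352
  v = (10 - (-1)·1.2352 - (-2)·-0.0191 - (-2)·0.5922) / (8) = 1.5477
  w = (-12 - (-4)·1.2352 - (-3)·1.5477 - (2)·0.5922) / (12) = -0.3000
  t = (-6 - (-2)·1.2352 - (2)·1.5477 - (-2)·-0.3000) / (-9) = 0.8028
Residual b − A·x = (-0.9094, -0.1408, -0.4217, 0.0002)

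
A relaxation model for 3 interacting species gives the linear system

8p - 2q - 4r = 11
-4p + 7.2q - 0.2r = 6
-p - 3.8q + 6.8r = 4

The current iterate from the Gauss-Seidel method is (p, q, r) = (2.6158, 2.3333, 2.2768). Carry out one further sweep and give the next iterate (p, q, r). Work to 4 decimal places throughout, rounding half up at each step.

One sweep:
  p = (11 - (-2)·2.3333 - (-4)·2.2768) / (8) = 3.0967
  q = (6 - (-4)·3.0967 - (-0.2)·2.2768) / (7.2) = 2.6170
  r = (4 - (-1)·3.0967 - (-3.8)·2.6170) / (6.8) = 2.5061

(3.0967, 2.6170, 2.5061)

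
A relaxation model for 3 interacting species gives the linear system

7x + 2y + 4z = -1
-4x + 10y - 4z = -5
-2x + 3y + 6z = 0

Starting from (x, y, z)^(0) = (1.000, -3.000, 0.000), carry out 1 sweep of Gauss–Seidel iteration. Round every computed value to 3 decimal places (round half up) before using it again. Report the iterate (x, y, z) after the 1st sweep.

Iteration 1:
  x = (-1 - (2)·-3.000 - (4)·0.000) / (7) = 0.714
  y = (-5 - (-4)·0.714 - (-4)·0.000) / (10) = -0.214
  z = (0 - (-2)·0.714 - (3)·-0.214) / (6) = 0.345

(0.714, -0.214, 0.345)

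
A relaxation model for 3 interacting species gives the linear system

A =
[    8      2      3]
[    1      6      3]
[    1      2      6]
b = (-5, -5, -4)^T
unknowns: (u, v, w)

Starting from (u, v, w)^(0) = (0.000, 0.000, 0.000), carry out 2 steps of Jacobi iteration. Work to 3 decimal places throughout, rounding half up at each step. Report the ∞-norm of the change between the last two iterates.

Iteration 1:
  u = (-5 - (2)·0.000 - (3)·0.000) / (8) = -0.625
  v = (-5 - (1)·0.000 - (3)·0.000) / (6) = -0.833
  w = (-4 - (1)·0.000 - (2)·0.000) / (6) = -0.667
Iteration 2:
  u = (-5 - (2)·-0.833 - (3)·-0.667) / (8) = -0.167
  v = (-5 - (1)·-0.625 - (3)·-0.667) / (6) = -0.396
  w = (-4 - (1)·-0.625 - (2)·-0.833) / (6) = -0.285
Change: (0.458, 0.437, 0.382) → max |·| = 0.458

0.458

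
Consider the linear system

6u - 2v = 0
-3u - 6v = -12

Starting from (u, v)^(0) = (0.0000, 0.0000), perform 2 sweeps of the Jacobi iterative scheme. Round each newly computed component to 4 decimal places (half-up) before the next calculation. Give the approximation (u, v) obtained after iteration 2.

(0.6667, 2.0000)

Iteration 1:
  u = (0 - (-2)·0.0000) / (6) = 0.0000
  v = (-12 - (-3)·0.0000) / (-6) = 2.0000
Iteration 2:
  u = (0 - (-2)·2.0000) / (6) = 0.6667
  v = (-12 - (-3)·0.0000) / (-6) = 2.0000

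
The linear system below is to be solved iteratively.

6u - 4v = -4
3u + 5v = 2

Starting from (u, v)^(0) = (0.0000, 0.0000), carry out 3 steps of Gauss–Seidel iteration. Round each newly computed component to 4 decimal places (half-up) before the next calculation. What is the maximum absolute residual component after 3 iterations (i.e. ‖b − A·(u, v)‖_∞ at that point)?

0.5122

Iteration 1:
  u = (-4 - (-4)·0.0000) / (6) = -0.6667
  v = (2 - (3)·-0.6667) / (5) = 0.8000
Iteration 2:
  u = (-4 - (-4)·0.8000) / (6) = -0.1333
  v = (2 - (3)·-0.1333) / (5) = 0.4800
Iteration 3:
  u = (-4 - (-4)·0.4800) / (6) = -0.3467
  v = (2 - (3)·-0.3467) / (5) = 0.6080
Residual b − A·x = (0.5122, 0.0001); ∞-norm = 0.5122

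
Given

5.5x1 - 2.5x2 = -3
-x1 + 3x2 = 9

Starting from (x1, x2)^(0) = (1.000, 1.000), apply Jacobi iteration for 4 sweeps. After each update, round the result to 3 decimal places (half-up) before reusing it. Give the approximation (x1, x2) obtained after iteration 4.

(0.965, 3.268)

Iteration 1:
  x1 = (-3 - (-2.5)·1.000) / (5.5) = -0.091
  x2 = (9 - (-1)·1.000) / (3) = 3.333
Iteration 2:
  x1 = (-3 - (-2.5)·3.333) / (5.5) = 0.970
  x2 = (9 - (-1)·-0.091) / (3) = 2.970
Iteration 3:
  x1 = (-3 - (-2.5)·2.970) / (5.5) = 0.805
  x2 = (9 - (-1)·0.970) / (3) = 3.323
Iteration 4:
  x1 = (-3 - (-2.5)·3.323) / (5.5) = 0.965
  x2 = (9 - (-1)·0.805) / (3) = 3.268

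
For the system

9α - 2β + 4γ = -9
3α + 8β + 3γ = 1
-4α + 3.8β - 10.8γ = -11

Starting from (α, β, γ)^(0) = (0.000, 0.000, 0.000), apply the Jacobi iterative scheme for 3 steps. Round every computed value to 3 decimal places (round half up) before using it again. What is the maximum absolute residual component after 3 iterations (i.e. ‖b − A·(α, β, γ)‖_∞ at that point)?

Iteration 1:
  α = (-9 - (-2)·0.000 - (4)·0.000) / (9) = -1.000
  β = (1 - (3)·0.000 - (3)·0.000) / (8) = 0.125
  γ = (-11 - (-4)·0.000 - (3.8)·0.000) / (-10.8) = 1.019
Iteration 2:
  α = (-9 - (-2)·0.125 - (4)·1.019) / (9) = -1.425
  β = (1 - (3)·-1.000 - (3)·1.019) / (8) = 0.118
  γ = (-11 - (-4)·-1.000 - (3.8)·0.125) / (-10.8) = 1.433
Iteration 3:
  α = (-9 - (-2)·0.118 - (4)·1.433) / (9) = -1.611
  β = (1 - (3)·-1.425 - (3)·1.433) / (8) = 0.122
  γ = (-11 - (-4)·-1.425 - (3.8)·0.118) / (-10.8) = 1.588
Residual b − A·x = (-0.609, 0.093, -0.757); ∞-norm = 0.757

0.757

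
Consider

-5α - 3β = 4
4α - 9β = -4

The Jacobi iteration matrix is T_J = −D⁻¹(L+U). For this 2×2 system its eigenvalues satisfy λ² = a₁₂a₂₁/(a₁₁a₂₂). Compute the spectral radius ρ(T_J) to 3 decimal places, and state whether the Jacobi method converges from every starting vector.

a₁₂a₂₁/(a₁₁a₂₂) = (-3)·(4) / ((-5)·(-9)) = -0.266667
ρ = √|-0.266667| = √0.266667 = 0.516
ρ < 1, so Jacobi converges

0.516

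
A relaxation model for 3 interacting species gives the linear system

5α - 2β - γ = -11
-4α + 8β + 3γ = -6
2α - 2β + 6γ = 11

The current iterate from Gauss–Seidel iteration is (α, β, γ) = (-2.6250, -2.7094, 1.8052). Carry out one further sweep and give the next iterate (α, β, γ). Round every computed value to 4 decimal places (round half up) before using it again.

One sweep:
  α = (-11 - (-2)·-2.7094 - (-1)·1.8052) / (5) = -2.9227
  β = (-6 - (-4)·-2.9227 - (3)·1.8052) / (8) = -2.8883
  γ = (11 - (2)·-2.9227 - (-2)·-2.8883) / (6) = 1.8448

(-2.9227, -2.8883, 1.8448)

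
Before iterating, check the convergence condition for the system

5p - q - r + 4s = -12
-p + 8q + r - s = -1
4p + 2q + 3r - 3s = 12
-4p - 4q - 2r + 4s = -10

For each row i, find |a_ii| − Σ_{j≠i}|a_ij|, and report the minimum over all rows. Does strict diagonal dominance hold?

-6

row 1: |5| − (1+1+4) = -1
row 2: |8| − (1+1+1) = 5
row 3: |3| − (4+2+3) = -6
row 4: |4| − (4+4+2) = -6
minimum over rows = -6 → not strictly diagonally dominant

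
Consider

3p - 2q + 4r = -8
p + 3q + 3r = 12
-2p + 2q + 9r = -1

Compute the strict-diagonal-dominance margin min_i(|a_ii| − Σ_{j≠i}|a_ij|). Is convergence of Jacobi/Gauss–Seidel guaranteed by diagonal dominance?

-3

row 1: |3| − (2+4) = -3
row 2: |3| − (1+3) = -1
row 3: |9| − (2+2) = 5
minimum over rows = -3 → not strictly diagonally dominant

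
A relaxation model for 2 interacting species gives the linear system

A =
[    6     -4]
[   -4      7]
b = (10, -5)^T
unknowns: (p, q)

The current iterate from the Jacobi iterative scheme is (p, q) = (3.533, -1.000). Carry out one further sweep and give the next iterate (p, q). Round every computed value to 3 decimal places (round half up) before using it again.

(1.000, 1.305)

One sweep:
  p = (10 - (-4)·-1.000) / (6) = 1.000
  q = (-5 - (-4)·3.533) / (7) = 1.305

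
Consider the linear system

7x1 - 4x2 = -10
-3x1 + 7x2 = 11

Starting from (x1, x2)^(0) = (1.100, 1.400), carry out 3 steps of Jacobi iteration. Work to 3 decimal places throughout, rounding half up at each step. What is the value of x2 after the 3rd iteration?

Iteration 1:
  x1 = (-10 - (-4)·1.400) / (7) = -0.629
  x2 = (11 - (-3)·1.100) / (7) = 2.043
Iteration 2:
  x1 = (-10 - (-4)·2.043) / (7) = -0.261
  x2 = (11 - (-3)·-0.629) / (7) = 1.302
Iteration 3:
  x1 = (-10 - (-4)·1.302) / (7) = -0.685
  x2 = (11 - (-3)·-0.261) / (7) = 1.460

1.460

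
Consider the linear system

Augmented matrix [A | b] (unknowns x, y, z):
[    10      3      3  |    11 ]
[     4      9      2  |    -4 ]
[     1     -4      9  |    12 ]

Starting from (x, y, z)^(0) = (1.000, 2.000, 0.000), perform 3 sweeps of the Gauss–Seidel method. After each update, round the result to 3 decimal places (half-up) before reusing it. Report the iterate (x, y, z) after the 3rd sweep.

Iteration 1:
  x = (11 - (3)·2.000 - (3)·0.000) / (10) = 0.500
  y = (-4 - (4)·0.500 - (2)·0.000) / (9) = -0.667
  z = (12 - (1)·0.500 - (-4)·-0.667) / (9) = 0.981
Iteration 2:
  x = (11 - (3)·-0.667 - (3)·0.981) / (10) = 1.006
  y = (-4 - (4)·1.006 - (2)·0.981) / (9) = -1.110
  z = (12 - (1)·1.006 - (-4)·-1.110) / (9) = 0.728
Iteration 3:
  x = (11 - (3)·-1.110 - (3)·0.728) / (10) = 1.215
  y = (-4 - (4)·1.215 - (2)·0.728) / (9) = -1.146
  z = (12 - (1)·1.215 - (-4)·-1.146) / (9) = 0.689

(1.215, -1.146, 0.689)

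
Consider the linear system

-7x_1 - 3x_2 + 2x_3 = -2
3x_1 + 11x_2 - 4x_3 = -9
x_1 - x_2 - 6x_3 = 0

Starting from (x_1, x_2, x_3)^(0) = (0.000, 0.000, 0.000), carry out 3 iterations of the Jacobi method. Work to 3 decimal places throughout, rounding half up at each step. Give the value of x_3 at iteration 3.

0.255

Iteration 1:
  x_1 = (-2 - (-3)·0.000 - (2)·0.000) / (-7) = 0.286
  x_2 = (-9 - (3)·0.000 - (-4)·0.000) / (11) = -0.818
  x_3 = (0 - (1)·0.000 - (-1)·0.000) / (-6) = 0.000
Iteration 2:
  x_1 = (-2 - (-3)·-0.818 - (2)·0.000) / (-7) = 0.636
  x_2 = (-9 - (3)·0.286 - (-4)·0.000) / (11) = -0.896
  x_3 = (0 - (1)·0.286 - (-1)·-0.818) / (-6) = 0.184
Iteration 3:
  x_1 = (-2 - (-3)·-0.896 - (2)·0.184) / (-7) = 0.722
  x_2 = (-9 - (3)·0.636 - (-4)·0.184) / (11) = -0.925
  x_3 = (0 - (1)·0.636 - (-1)·-0.896) / (-6) = 0.255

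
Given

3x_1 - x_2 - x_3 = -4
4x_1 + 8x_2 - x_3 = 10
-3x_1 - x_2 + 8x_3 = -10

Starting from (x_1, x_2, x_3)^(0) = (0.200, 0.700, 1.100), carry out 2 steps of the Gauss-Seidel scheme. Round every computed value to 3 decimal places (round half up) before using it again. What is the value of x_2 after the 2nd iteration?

Iteration 1:
  x_1 = (-4 - (-1)·0.700 - (-1)·1.100) / (3) = -0.733
  x_2 = (10 - (4)·-0.733 - (-1)·1.100) / (8) = 1.754
  x_3 = (-10 - (-3)·-0.733 - (-1)·1.754) / (8) = -1.306
Iteration 2:
  x_1 = (-4 - (-1)·1.754 - (-1)·-1.306) / (3) = -1.184
  x_2 = (10 - (4)·-1.184 - (-1)·-1.306) / (8) = 1.679
  x_3 = (-10 - (-3)·-1.184 - (-1)·1.679) / (8) = -1.484

1.679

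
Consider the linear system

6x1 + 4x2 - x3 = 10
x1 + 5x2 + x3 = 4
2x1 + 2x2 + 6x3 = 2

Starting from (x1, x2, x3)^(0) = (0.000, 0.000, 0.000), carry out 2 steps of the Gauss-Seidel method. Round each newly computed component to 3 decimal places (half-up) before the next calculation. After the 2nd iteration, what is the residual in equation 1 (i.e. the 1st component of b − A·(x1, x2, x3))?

Iteration 1:
  x1 = (10 - (4)·0.000 - (-1)·0.000) / (6) = 1.667
  x2 = (4 - (1)·1.667 - (1)·0.000) / (5) = 0.467
  x3 = (2 - (2)·1.667 - (2)·0.467) / (6) = -0.378
Iteration 2:
  x1 = (10 - (4)·0.467 - (-1)·-0.378) / (6) = 1.292
  x2 = (4 - (1)·1.292 - (1)·-0.378) / (5) = 0.617
  x3 = (2 - (2)·1.292 - (2)·0.617) / (6) = -0.303
Residual b − A·x = (-0.523, -0.074, 0.000)

-0.523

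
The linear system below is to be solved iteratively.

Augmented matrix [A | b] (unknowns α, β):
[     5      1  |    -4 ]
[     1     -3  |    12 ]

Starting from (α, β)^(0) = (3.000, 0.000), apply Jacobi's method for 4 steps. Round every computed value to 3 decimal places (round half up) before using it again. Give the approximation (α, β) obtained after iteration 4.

(0.013, -3.982)

Iteration 1:
  α = (-4 - (1)·0.000) / (5) = -0.800
  β = (12 - (1)·3.000) / (-3) = -3.000
Iteration 2:
  α = (-4 - (1)·-3.000) / (5) = -0.200
  β = (12 - (1)·-0.800) / (-3) = -4.267
Iteration 3:
  α = (-4 - (1)·-4.267) / (5) = 0.053
  β = (12 - (1)·-0.200) / (-3) = -4.067
Iteration 4:
  α = (-4 - (1)·-4.067) / (5) = 0.013
  β = (12 - (1)·0.053) / (-3) = -3.982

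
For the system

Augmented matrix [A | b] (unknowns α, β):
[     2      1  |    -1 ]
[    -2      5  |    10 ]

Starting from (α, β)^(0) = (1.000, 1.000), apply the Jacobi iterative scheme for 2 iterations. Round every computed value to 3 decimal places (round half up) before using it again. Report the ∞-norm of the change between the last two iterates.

0.800

Iteration 1:
  α = (-1 - (1)·1.000) / (2) = -1.000
  β = (10 - (-2)·1.000) / (5) = 2.400
Iteration 2:
  α = (-1 - (1)·2.400) / (2) = -1.700
  β = (10 - (-2)·-1.000) / (5) = 1.600
Change: (-0.700, -0.800) → max |·| = 0.800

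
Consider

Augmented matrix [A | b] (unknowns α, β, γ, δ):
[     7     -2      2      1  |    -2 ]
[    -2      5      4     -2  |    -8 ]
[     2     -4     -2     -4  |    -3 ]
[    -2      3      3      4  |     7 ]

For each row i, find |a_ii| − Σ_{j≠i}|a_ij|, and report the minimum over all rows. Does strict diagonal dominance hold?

-8

row 1: |7| − (2+2+1) = 2
row 2: |5| − (2+4+2) = -3
row 3: |-2| − (2+4+4) = -8
row 4: |4| − (2+3+3) = -4
minimum over rows = -8 → not strictly diagonally dominant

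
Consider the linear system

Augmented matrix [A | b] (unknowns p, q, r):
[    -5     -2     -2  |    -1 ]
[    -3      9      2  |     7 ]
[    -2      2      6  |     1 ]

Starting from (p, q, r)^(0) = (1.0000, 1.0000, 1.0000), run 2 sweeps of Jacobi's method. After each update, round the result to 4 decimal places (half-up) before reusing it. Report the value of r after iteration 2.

Iteration 1:
  p = (-1 - (-2)·1.0000 - (-2)·1.0000) / (-5) = -0.6000
  q = (7 - (-3)·1.0000 - (2)·1.0000) / (9) = 0.8889
  r = (1 - (-2)·1.0000 - (2)·1.0000) / (6) = 0.1667
Iteration 2:
  p = (-1 - (-2)·0.8889 - (-2)·0.1667) / (-5) = -0.2222
  q = (7 - (-3)·-0.6000 - (2)·0.1667) / (9) = 0.5407
  r = (1 - (-2)·-0.6000 - (2)·0.8889) / (6) = -0.3296

-0.3296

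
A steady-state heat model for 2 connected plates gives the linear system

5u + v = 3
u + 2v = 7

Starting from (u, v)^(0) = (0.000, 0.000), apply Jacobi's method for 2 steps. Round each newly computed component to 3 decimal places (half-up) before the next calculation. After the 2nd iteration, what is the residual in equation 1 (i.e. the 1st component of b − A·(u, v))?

Iteration 1:
  u = (3 - (1)·0.000) / (5) = 0.600
  v = (7 - (1)·0.000) / (2) = 3.500
Iteration 2:
  u = (3 - (1)·3.500) / (5) = -0.100
  v = (7 - (1)·0.600) / (2) = 3.200
Residual b − A·x = (0.300, 0.700)

0.300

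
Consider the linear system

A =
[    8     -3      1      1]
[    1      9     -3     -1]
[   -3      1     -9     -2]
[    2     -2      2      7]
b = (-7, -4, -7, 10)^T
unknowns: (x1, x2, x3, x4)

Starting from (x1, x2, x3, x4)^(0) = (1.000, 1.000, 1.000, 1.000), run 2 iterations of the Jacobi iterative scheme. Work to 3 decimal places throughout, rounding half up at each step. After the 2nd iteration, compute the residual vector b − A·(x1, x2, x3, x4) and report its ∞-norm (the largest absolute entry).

Iteration 1:
  x1 = (-7 - (-3)·1.000 - (1)·1.000 - (1)·1.000) / (8) = -0.750
  x2 = (-4 - (1)·1.000 - (-3)·1.000 - (-1)·1.000) / (9) = -0.111
  x3 = (-7 - (-3)·1.000 - (1)·1.000 - (-2)·1.000) / (-9) = 0.333
  x4 = (10 - (2)·1.000 - (-2)·1.000 - (2)·1.000) / (7) = 1.143
Iteration 2:
  x1 = (-7 - (-3)·-0.111 - (1)·0.333 - (1)·1.143) / (8) = -1.101
  x2 = (-4 - (1)·-0.750 - (-3)·0.333 - (-1)·1.143) / (9) = -0.123
  x3 = (-7 - (-3)·-0.750 - (1)·-0.111 - (-2)·1.143) / (-9) = 0.761
  x4 = (10 - (2)·-0.750 - (-2)·-0.111 - (2)·0.333) / (7) = 1.516
Residual b − A·x = (-0.838, 2.007, -0.299, -0.178); ∞-norm = 2.007

2.007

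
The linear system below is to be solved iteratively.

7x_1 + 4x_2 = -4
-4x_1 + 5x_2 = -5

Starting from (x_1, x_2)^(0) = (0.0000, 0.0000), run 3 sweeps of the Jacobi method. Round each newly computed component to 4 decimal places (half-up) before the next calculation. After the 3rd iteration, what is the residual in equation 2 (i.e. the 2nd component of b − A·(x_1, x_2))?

Iteration 1:
  x_1 = (-4 - (4)·0.0000) / (7) = -0.5714
  x_2 = (-5 - (-4)·0.0000) / (5) = -1.0000
Iteration 2:
  x_1 = (-4 - (4)·-1.0000) / (7) = 0.0000
  x_2 = (-5 - (-4)·-0.5714) / (5) = -1.4571
Iteration 3:
  x_1 = (-4 - (4)·-1.4571) / (7) = 0.2612
  x_2 = (-5 - (-4)·0.0000) / (5) = -1.0000
Residual b − A·x = (-1.8284, 1.0448)

1.0448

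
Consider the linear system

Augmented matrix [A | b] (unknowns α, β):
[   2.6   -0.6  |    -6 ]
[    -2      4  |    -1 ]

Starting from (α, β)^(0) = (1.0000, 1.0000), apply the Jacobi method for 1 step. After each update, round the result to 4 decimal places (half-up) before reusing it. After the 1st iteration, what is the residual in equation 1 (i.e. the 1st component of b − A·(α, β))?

Iteration 1:
  α = (-6 - (-0.6)·1.0000) / (2.6) = -2.0769
  β = (-1 - (-2)·1.0000) / (4) = 0.2500
Residual b − A·x = (-0.4501, -6.1538)

-0.4501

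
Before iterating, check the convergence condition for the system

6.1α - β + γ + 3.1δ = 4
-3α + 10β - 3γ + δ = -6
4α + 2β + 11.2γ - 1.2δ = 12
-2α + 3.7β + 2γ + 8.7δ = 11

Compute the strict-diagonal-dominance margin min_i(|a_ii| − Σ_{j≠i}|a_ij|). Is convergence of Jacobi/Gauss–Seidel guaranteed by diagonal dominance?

row 1: |6.1| − (1+1+3.1) = 1
row 2: |10| − (3+3+1) = 3
row 3: |11.2| − (4+2+1.2) = 4
row 4: |8.7| − (2+3.7+2) = 1
minimum over rows = 1 → strictly diagonally dominant (convergence guaranteed)

1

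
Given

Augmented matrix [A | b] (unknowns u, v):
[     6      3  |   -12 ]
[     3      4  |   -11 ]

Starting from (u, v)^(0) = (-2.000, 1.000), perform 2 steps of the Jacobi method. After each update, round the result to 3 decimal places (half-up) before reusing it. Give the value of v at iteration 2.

Iteration 1:
  u = (-12 - (3)·1.000) / (6) = -2.500
  v = (-11 - (3)·-2.000) / (4) = -1.250
Iteration 2:
  u = (-12 - (3)·-1.250) / (6) = -1.375
  v = (-11 - (3)·-2.500) / (4) = -0.875

-0.875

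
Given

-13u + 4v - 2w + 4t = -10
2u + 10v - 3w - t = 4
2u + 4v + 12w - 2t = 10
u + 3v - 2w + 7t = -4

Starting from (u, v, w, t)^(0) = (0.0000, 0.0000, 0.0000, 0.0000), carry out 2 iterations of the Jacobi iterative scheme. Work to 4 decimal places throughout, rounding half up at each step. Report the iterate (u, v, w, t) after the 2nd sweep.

Iteration 1:
  u = (-10 - (4)·0.0000 - (-2)·0.0000 - (4)·0.0000) / (-13) = 0.7692
  v = (4 - (2)·0.0000 - (-3)·0.0000 - (-1)·0.0000) / (10) = 0.4000
  w = (10 - (2)·0.0000 - (4)·0.0000 - (-2)·0.0000) / (12) = 0.8333
  t = (-4 - (1)·0.0000 - (3)·0.0000 - (-2)·0.0000) / (7) = -0.5714
Iteration 2:
  u = (-10 - (4)·0.4000 - (-2)·0.8333 - (4)·-0.5714) / (-13) = 0.5883
  v = (4 - (2)·0.7692 - (-3)·0.8333 - (-1)·-0.5714) / (10) = 0.4390
  w = (10 - (2)·0.7692 - (4)·0.4000 - (-2)·-0.5714) / (12) = 0.4766
  t = (-4 - (1)·0.7692 - (3)·0.4000 - (-2)·0.8333) / (7) = -0.6147

(0.5883, 0.4390, 0.4766, -0.6147)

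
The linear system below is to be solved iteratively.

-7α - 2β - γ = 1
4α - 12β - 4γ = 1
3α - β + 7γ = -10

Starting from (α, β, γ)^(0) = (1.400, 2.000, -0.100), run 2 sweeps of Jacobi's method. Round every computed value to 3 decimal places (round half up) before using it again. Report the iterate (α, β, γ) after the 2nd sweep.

Iteration 1:
  α = (1 - (-2)·2.000 - (-1)·-0.100) / (-7) = -0.700
  β = (1 - (4)·1.400 - (-4)·-0.100) / (-12) = 0.417
  γ = (-10 - (3)·1.400 - (-1)·2.000) / (7) = -1.743
Iteration 2:
  α = (1 - (-2)·0.417 - (-1)·-1.743) / (-7) = -0.013
  β = (1 - (4)·-0.700 - (-4)·-1.743) / (-12) = 0.264
  γ = (-10 - (3)·-0.700 - (-1)·0.417) / (7) = -1.069

(-0.013, 0.264, -1.069)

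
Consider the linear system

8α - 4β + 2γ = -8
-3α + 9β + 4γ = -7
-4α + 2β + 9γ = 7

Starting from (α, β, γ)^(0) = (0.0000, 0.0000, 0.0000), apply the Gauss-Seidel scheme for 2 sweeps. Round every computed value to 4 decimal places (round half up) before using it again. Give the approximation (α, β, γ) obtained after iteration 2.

Iteration 1:
  α = (-8 - (-4)·0.0000 - (2)·0.0000) / (8) = -1.0000
  β = (-7 - (-3)·-1.0000 - (4)·0.0000) / (9) = -1.1111
  γ = (7 - (-4)·-1.0000 - (2)·-1.1111) / (9) = 0.5802
Iteration 2:
  α = (-8 - (-4)·-1.1111 - (2)·0.5802) / (8) = -1.7006
  β = (-7 - (-3)·-1.7006 - (4)·0.5802) / (9) = -1.6025
  γ = (7 - (-4)·-1.7006 - (2)·-1.6025) / (9) = 0.3781

(-1.7006, -1.6025, 0.3781)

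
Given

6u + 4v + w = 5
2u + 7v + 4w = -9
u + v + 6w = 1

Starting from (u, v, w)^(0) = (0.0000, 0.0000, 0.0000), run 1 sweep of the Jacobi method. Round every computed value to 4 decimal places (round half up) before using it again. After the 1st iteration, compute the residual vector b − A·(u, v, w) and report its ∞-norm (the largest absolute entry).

Iteration 1:
  u = (5 - (4)·0.0000 - (1)·0.0000) / (6) = 0.8333
  v = (-9 - (2)·0.0000 - (4)·0.0000) / (7) = -1.2857
  w = (1 - (1)·0.0000 - (1)·0.0000) / (6) = 0.1667
Residual b − A·x = (4.9763, -2.3335, 0.4522); ∞-norm = 4.9763

4.9763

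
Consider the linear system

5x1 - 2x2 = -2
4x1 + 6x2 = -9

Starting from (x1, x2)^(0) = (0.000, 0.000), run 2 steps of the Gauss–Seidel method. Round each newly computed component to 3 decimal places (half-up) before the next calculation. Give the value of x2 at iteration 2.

-0.905

Iteration 1:
  x1 = (-2 - (-2)·0.000) / (5) = -0.400
  x2 = (-9 - (4)·-0.400) / (6) = -1.233
Iteration 2:
  x1 = (-2 - (-2)·-1.233) / (5) = -0.893
  x2 = (-9 - (4)·-0.893) / (6) = -0.905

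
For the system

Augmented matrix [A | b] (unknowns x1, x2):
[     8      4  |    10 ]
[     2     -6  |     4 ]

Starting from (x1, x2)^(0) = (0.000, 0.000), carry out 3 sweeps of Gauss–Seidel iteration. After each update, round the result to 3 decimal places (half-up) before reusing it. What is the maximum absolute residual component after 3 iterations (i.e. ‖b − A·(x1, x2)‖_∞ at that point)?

Iteration 1:
  x1 = (10 - (4)·0.000) / (8) = 1.250
  x2 = (4 - (2)·1.250) / (-6) = -0.250
Iteration 2:
  x1 = (10 - (4)·-0.250) / (8) = 1.375
  x2 = (4 - (2)·1.375) / (-6) = -0.208
Iteration 3:
  x1 = (10 - (4)·-0.208) / (8) = 1.354
  x2 = (4 - (2)·1.354) / (-6) = -0.215
Residual b − A·x = (0.028, 0.002); ∞-norm = 0.028

0.028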